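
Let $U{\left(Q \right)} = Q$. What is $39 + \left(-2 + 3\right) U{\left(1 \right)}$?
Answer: $40$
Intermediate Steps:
$39 + \left(-2 + 3\right) U{\left(1 \right)} = 39 + \left(-2 + 3\right) 1 = 39 + 1 \cdot 1 = 39 + 1 = 40$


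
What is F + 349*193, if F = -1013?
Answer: 66344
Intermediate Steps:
F + 349*193 = -1013 + 349*193 = -1013 + 67357 = 66344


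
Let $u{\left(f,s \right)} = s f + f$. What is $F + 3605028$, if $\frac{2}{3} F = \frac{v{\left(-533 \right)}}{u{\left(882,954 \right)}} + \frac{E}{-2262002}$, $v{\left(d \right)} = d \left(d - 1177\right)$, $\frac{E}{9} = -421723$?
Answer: $\frac{152637613949409009}{42340153436} \approx 3.605 \cdot 10^{6}$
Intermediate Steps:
$u{\left(f,s \right)} = f + f s$ ($u{\left(f,s \right)} = f s + f = f + f s$)
$E = -3795507$ ($E = 9 \left(-421723\right) = -3795507$)
$v{\left(d \right)} = d \left(-1177 + d\right)$
$F = \frac{175288332801}{42340153436}$ ($F = \frac{3 \left(\frac{\left(-533\right) \left(-1177 - 533\right)}{882 \left(1 + 954\right)} - \frac{3795507}{-2262002}\right)}{2} = \frac{3 \left(\frac{\left(-533\right) \left(-1710\right)}{882 \cdot 955} - - \frac{3795507}{2262002}\right)}{2} = \frac{3 \left(\frac{911430}{842310} + \frac{3795507}{2262002}\right)}{2} = \frac{3 \left(911430 \cdot \frac{1}{842310} + \frac{3795507}{2262002}\right)}{2} = \frac{3 \left(\frac{10127}{9359} + \frac{3795507}{2262002}\right)}{2} = \frac{3}{2} \cdot \frac{58429444267}{21170076718} = \frac{175288332801}{42340153436} \approx 4.14$)
$F + 3605028 = \frac{175288332801}{42340153436} + 3605028 = \frac{152637613949409009}{42340153436}$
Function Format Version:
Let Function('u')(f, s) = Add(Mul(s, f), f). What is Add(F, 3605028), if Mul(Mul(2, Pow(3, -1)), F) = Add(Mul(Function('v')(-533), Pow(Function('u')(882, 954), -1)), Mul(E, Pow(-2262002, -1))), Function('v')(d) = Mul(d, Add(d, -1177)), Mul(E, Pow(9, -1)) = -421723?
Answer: Rational(152637613949409009, 42340153436) ≈ 3.6050e+6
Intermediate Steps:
Function('u')(f, s) = Add(f, Mul(f, s)) (Function('u')(f, s) = Add(Mul(f, s), f) = Add(f, Mul(f, s)))
E = -3795507 (E = Mul(9, -421723) = -3795507)
Function('v')(d) = Mul(d, Add(-1177, d))
F = Rational(175288332801, 42340153436) (F = Mul(Rational(3, 2), Add(Mul(Mul(-533, Add(-1177, -533)), Pow(Mul(882, Add(1, 954)), -1)), Mul(-3795507, Pow(-2262002, -1)))) = Mul(Rational(3, 2), Add(Mul(Mul(-533, -1710), Pow(Mul(882, 955), -1)), Mul(-3795507, Rational(-1, 2262002)))) = Mul(Rational(3, 2), Add(Mul(911430, Pow(842310, -1)), Rational(3795507, 2262002))) = Mul(Rational(3, 2), Add(Mul(911430, Rational(1, 842310)), Rational(3795507, 2262002))) = Mul(Rational(3, 2), Add(Rational(10127, 9359), Rational(3795507, 2262002))) = Mul(Rational(3, 2), Rational(58429444267, 21170076718)) = Rational(175288332801, 42340153436) ≈ 4.1400)
Add(F, 3605028) = Add(Rational(175288332801, 42340153436), 3605028) = Rational(152637613949409009, 42340153436)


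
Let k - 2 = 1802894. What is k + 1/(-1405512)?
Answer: 2533991962751/1405512 ≈ 1.8029e+6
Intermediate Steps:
k = 1802896 (k = 2 + 1802894 = 1802896)
k + 1/(-1405512) = 1802896 + 1/(-1405512) = 1802896 - 1/1405512 = 2533991962751/1405512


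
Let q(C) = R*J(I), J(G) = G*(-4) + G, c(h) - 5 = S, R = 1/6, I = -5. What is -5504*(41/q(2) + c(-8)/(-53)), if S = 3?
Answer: -23700224/265 ≈ -89435.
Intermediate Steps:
R = ⅙ ≈ 0.16667
c(h) = 8 (c(h) = 5 + 3 = 8)
J(G) = -3*G (J(G) = -4*G + G = -3*G)
q(C) = 5/2 (q(C) = (-3*(-5))/6 = (⅙)*15 = 5/2)
-5504*(41/q(2) + c(-8)/(-53)) = -5504*(41/(5/2) + 8/(-53)) = -5504*(41*(⅖) + 8*(-1/53)) = -5504*(82/5 - 8/53) = -5504*4306/265 = -23700224/265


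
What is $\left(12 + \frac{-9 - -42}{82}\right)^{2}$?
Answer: $\frac{1034289}{6724} \approx 153.82$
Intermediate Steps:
$\left(12 + \frac{-9 - -42}{82}\right)^{2} = \left(12 + \left(-9 + 42\right) \frac{1}{82}\right)^{2} = \left(12 + 33 \cdot \frac{1}{82}\right)^{2} = \left(12 + \frac{33}{82}\right)^{2} = \left(\frac{1017}{82}\right)^{2} = \frac{1034289}{6724}$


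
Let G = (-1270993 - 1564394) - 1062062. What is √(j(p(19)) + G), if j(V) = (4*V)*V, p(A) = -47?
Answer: I*√3888613 ≈ 1972.0*I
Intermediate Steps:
j(V) = 4*V²
G = -3897449 (G = -2835387 - 1062062 = -3897449)
√(j(p(19)) + G) = √(4*(-47)² - 3897449) = √(4*2209 - 3897449) = √(8836 - 3897449) = √(-3888613) = I*√3888613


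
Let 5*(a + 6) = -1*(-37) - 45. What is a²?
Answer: 1444/25 ≈ 57.760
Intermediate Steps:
a = -38/5 (a = -6 + (-1*(-37) - 45)/5 = -6 + (37 - 45)/5 = -6 + (⅕)*(-8) = -6 - 8/5 = -38/5 ≈ -7.6000)
a² = (-38/5)² = 1444/25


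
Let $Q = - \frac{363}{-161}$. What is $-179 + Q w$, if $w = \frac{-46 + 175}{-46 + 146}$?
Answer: $- \frac{2835073}{16100} \approx -176.09$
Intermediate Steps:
$Q = \frac{363}{161}$ ($Q = \left(-363\right) \left(- \frac{1}{161}\right) = \frac{363}{161} \approx 2.2547$)
$w = \frac{129}{100} \approx 1.29$
$-179 + Q w = -179 + \frac{363}{161} \cdot \frac{129}{100} = -179 + \frac{46827}{16100} = - \frac{2835073}{16100}$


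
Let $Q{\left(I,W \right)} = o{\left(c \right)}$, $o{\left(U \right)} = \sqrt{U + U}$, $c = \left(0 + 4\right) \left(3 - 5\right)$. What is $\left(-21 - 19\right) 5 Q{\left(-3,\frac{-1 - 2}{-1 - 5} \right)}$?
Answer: $- 800 i \approx - 800.0 i$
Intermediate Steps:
$c = -8$ ($c = 4 \left(-2\right) = -8$)
$o{\left(U \right)} = \sqrt{2} \sqrt{U}$ ($o{\left(U \right)} = \sqrt{2 U} = \sqrt{2} \sqrt{U}$)
$Q{\left(I,W \right)} = 4 i$ ($Q{\left(I,W \right)} = \sqrt{2} \sqrt{-8} = \sqrt{2} \cdot 2 i \sqrt{2} = 4 i$)
$\left(-21 - 19\right) 5 Q{\left(-3,\frac{-1 - 2}{-1 - 5} \right)} = \left(-21 - 19\right) 5 \cdot 4 i = \left(-40\right) 5 \cdot 4 i = - 200 \cdot 4 i = - 800 i$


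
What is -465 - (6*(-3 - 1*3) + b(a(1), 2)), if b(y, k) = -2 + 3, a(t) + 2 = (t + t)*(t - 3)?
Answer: -430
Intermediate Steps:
a(t) = -2 + 2*t*(-3 + t) (a(t) = -2 + (t + t)*(t - 3) = -2 + (2*t)*(-3 + t) = -2 + 2*t*(-3 + t))
b(y, k) = 1
-465 - (6*(-3 - 1*3) + b(a(1), 2)) = -465 - (6*(-3 - 1*3) + 1) = -465 - (6*(-3 - 3) + 1) = -465 - (6*(-6) + 1) = -465 - (-36 + 1) = -465 - 1*(-35) = -465 + 35 = -430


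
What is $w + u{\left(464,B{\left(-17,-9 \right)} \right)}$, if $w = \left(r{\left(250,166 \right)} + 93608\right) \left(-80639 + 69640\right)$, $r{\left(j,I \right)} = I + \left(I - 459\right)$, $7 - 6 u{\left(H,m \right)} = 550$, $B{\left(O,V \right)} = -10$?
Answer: $- \frac{2056395219}{2} \approx -1.0282 \cdot 10^{9}$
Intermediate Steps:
$u{\left(H,m \right)} = - \frac{181}{2}$ ($u{\left(H,m \right)} = \frac{7}{6} - \frac{275}{3} = - \frac{181}{2}$)
$r{\left(j,I \right)} = -459 + 2 I$ ($r{\left(j,I \right)} = I + \left(-459 + I\right) = -459 + 2 I$)
$w = -1028197519$ ($w = \left(\left(-459 + 2 \cdot 166\right) + 93608\right) \left(-80639 + 69640\right) = \left(\left(-459 + 332\right) + 93608\right) \left(-10999\right) = \left(-127 + 93608\right) \left(-10999\right) = 93481 \left(-10999\right) = -1028197519$)
$w + u{\left(464,B{\left(-17,-9 \right)} \right)} = -1028197519 - \frac{181}{2} = - \frac{2056395219}{2}$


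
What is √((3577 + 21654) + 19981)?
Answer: 2*√11303 ≈ 212.63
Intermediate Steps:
√((3577 + 21654) + 19981) = √(25231 + 19981) = √45212 = 2*√11303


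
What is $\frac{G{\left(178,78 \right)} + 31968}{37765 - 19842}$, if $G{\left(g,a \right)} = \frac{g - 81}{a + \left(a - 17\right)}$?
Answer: $\frac{4443649}{2491297} \approx 1.7837$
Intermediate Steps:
$G{\left(g,a \right)} = \frac{-81 + g}{-17 + 2 a}$ ($G{\left(g,a \right)} = \frac{-81 + g}{a + \left(a - 17\right)} = \frac{-81 + g}{a + \left(-17 + a\right)} = \frac{-81 + g}{-17 + 2 a}$)
$\frac{G{\left(178,78 \right)} + 31968}{37765 - 19842} = \frac{\frac{-81 + 178}{-17 + 2 \cdot 78} + 31968}{37765 - 19842} = \frac{\frac{1}{-17 + 156} \cdot 97 + 31968}{17923} = \left(\frac{1}{139} \cdot 97 + 31968\right) \frac{1}{17923} = \left(\frac{97}{139} + 31968\right) \frac{1}{17923} = \frac{4443649}{139} \cdot \frac{1}{17923} = \frac{4443649}{2491297}$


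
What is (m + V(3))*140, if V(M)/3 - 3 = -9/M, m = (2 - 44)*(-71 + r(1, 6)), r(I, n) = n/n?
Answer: 411600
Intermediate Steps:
r(I, n) = 1
m = 2940 (m = (2 - 44)*(-71 + 1) = -42*(-70) = 2940)
V(M) = 9 - 27/M (V(M) = 9 + 3*(-9/M) = 9 - 27/M)
(m + V(3))*140 = (2940 + (9 - 27/3))*140 = (2940 + (9 - 27*1/3))*140 = (2940 + (9 - 9))*140 = (2940 + 0)*140 = 2940*140 = 411600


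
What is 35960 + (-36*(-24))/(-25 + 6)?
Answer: 682376/19 ≈ 35915.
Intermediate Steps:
35960 + (-36*(-24))/(-25 + 6) = 35960 + 864/(-19) = 35960 + 864*(-1/19) = 35960 - 864/19 = 682376/19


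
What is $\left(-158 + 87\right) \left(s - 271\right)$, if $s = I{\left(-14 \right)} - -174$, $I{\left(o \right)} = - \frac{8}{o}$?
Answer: $\frac{47925}{7} \approx 6846.4$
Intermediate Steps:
$s = \frac{1222}{7}$ ($s = - \frac{8}{-14} - -174 = \left(-8\right) \left(- \frac{1}{14}\right) + 174 = \frac{4}{7} + 174 = \frac{1222}{7} \approx 174.57$)
$\left(-158 + 87\right) \left(s - 271\right) = \left(-158 + 87\right) \left(\frac{1222}{7} - 271\right) = \left(-71\right) \left(- \frac{675}{7}\right) = \frac{47925}{7}$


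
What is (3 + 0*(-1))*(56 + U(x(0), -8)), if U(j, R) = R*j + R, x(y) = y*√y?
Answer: 144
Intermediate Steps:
x(y) = y^(3/2)
U(j, R) = R + R*j
(3 + 0*(-1))*(56 + U(x(0), -8)) = (3 + 0*(-1))*(56 - 8*(1 + 0^(3/2))) = (3 + 0)*(56 - 8*(1 + 0)) = 3*(56 - 8*1) = 3*(56 - 8) = 3*48 = 144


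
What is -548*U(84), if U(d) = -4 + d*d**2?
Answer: -324799600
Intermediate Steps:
U(d) = -4 + d**3
-548*U(84) = -548*(-4 + 84**3) = -548*(-4 + 592704) = -548*592700 = -324799600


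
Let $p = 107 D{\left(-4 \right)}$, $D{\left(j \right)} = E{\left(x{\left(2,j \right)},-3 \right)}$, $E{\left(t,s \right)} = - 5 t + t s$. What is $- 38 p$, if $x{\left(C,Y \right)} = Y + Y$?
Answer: $-260224$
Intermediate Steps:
$x{\left(C,Y \right)} = 2 Y$
$E{\left(t,s \right)} = - 5 t + s t$
$D{\left(j \right)} = - 16 j$ ($D{\left(j \right)} = 2 j \left(-5 - 3\right) = 2 j \left(-8\right) = - 16 j$)
$p = 6848$ ($p = 107 \left(\left(-16\right) \left(-4\right)\right) = 107 \cdot 64 = 6848$)
$- 38 p = \left(-38\right) 6848 = -260224$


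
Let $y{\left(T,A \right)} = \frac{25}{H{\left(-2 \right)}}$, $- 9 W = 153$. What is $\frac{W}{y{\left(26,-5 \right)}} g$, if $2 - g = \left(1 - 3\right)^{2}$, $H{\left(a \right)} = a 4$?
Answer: $- \frac{272}{25} \approx -10.88$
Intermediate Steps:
$H{\left(a \right)} = 4 a$
$W = -17$ ($W = \left(- \frac{1}{9}\right) 153 = -17$)
$y{\left(T,A \right)} = - \frac{25}{8}$ ($y{\left(T,A \right)} = \frac{25}{4 \left(-2\right)} = \frac{25}{-8} = 25 \left(- \frac{1}{8}\right) = - \frac{25}{8}$)
$g = -2$ ($g = 2 - \left(1 - 3\right)^{2} = 2 - \left(-2\right)^{2} = 2 - 4 = -2$)
$\frac{W}{y{\left(26,-5 \right)}} g = - \frac{17}{- \frac{25}{8}} \left(-2\right) = \left(-17\right) \left(- \frac{8}{25}\right) \left(-2\right) = \frac{136}{25} \left(-2\right) = - \frac{272}{25}$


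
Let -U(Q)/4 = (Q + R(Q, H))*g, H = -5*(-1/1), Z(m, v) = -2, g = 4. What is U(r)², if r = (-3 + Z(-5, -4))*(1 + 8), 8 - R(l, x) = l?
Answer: 16384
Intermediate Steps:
H = 5 (H = -5/((-3*⅓)) = -5/(-1) = -5*(-1) = 5)
R(l, x) = 8 - l
r = -45 (r = (-3 - 2)*(1 + 8) = -5*9 = -45)
U(Q) = -128 (U(Q) = -4*(Q + (8 - Q))*4 = -32*4 = -4*32 = -128)
U(r)² = (-128)² = 16384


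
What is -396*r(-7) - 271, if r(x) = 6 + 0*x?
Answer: -2647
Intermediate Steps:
r(x) = 6 (r(x) = 6 + 0 = 6)
-396*r(-7) - 271 = -396*6 - 271 = -2376 - 271 = -2647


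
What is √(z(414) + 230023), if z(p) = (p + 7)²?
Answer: 4*√25454 ≈ 638.17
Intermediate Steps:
z(p) = (7 + p)²
√(z(414) + 230023) = √((7 + 414)² + 230023) = √(421² + 230023) = √(177241 + 230023) = √407264 = 4*√25454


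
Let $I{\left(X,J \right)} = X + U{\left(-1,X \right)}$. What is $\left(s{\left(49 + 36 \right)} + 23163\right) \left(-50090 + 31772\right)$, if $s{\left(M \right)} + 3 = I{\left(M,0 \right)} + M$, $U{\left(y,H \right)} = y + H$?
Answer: $-428897652$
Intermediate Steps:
$U{\left(y,H \right)} = H + y$
$I{\left(X,J \right)} = -1 + 2 X$ ($I{\left(X,J \right)} = X + \left(X - 1\right) = X + \left(-1 + X\right) = -1 + 2 X$)
$s{\left(M \right)} = -4 + 3 M$ ($s{\left(M \right)} = -3 + \left(\left(-1 + 2 M\right) + M\right) = -3 + \left(-1 + 3 M\right) = -4 + 3 M$)
$\left(s{\left(49 + 36 \right)} + 23163\right) \left(-50090 + 31772\right) = \left(\left(-4 + 3 \left(49 + 36\right)\right) + 23163\right) \left(-50090 + 31772\right) = \left(\left(-4 + 3 \cdot 85\right) + 23163\right) \left(-18318\right) = \left(\left(-4 + 255\right) + 23163\right) \left(-18318\right) = \left(251 + 23163\right) \left(-18318\right) = 23414 \left(-18318\right) = -428897652$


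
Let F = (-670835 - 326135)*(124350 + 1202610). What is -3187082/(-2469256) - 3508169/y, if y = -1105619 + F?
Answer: 301166303720263173/233334182990915476 ≈ 1.2907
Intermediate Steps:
F = -1322939311200 (F = -996970*1326960 = -1322939311200)
y = -1322940416819 (y = -1105619 - 1322939311200 = -1322940416819)
-3187082/(-2469256) - 3508169/y = -3187082/(-2469256) - 3508169/(-1322940416819) = -3187082*(-1/2469256) - 3508169*(-1/1322940416819) = 1593541/1234628 + 501167/188991488117 = 301166303720263173/233334182990915476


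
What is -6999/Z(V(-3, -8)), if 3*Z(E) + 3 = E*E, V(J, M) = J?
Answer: -6999/2 ≈ -3499.5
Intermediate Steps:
Z(E) = -1 + E²/3 (Z(E) = -1 + (E*E)/3 = -1 + E²/3)
-6999/Z(V(-3, -8)) = -6999/(-1 + (⅓)*(-3)²) = -6999/(-1 + (⅓)*9) = -6999/(-1 + 3) = -6999/2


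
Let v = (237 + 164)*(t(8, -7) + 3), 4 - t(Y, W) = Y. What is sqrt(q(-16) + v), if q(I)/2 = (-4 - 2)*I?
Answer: I*sqrt(209) ≈ 14.457*I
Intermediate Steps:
q(I) = -12*I (q(I) = 2*((-4 - 2)*I) = 2*(-6*I) = -12*I)
t(Y, W) = 4 - Y
v = -401 (v = (237 + 164)*((4 - 1*8) + 3) = 401*((4 - 8) + 3) = 401*(-4 + 3) = 401*(-1) = -401)
sqrt(q(-16) + v) = sqrt(-12*(-16) - 401) = sqrt(192 - 401) = sqrt(-209) = I*sqrt(209)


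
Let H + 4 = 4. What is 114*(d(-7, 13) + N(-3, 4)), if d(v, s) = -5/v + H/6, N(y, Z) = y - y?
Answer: 570/7 ≈ 81.429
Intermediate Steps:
H = 0 (H = -4 + 4 = 0)
N(y, Z) = 0
d(v, s) = -5/v (d(v, s) = -5/v + 0/6 = -5/v + 0*(1/6) = -5/v + 0 = -5/v)
114*(d(-7, 13) + N(-3, 4)) = 114*(-5/(-7) + 0) = 114*(-5*(-1/7) + 0) = 114*(5/7 + 0) = 114*(5/7) = 570/7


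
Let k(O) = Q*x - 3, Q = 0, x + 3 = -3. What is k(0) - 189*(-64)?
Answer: 12093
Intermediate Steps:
x = -6 (x = -3 - 3 = -6)
k(O) = -3 (k(O) = 0*(-6) - 3 = 0 - 3 = -3)
k(0) - 189*(-64) = -3 - 189*(-64) = -3 + 12096 = 12093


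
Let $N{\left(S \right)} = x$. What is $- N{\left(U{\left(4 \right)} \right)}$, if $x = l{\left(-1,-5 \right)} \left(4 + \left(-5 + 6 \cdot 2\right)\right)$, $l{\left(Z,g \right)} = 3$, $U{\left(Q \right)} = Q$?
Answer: $-33$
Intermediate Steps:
$x = 33$ ($x = 3 \left(4 + \left(-5 + 6 \cdot 2\right)\right) = 3 \left(4 + \left(-5 + 12\right)\right) = 3 \left(4 + 7\right) = 3 \cdot 11 = 33$)
$N{\left(S \right)} = 33$
$- N{\left(U{\left(4 \right)} \right)} = \left(-1\right) 33 = -33$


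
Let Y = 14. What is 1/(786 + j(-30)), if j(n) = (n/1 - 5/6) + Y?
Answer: 6/4615 ≈ 0.0013001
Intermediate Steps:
j(n) = 79/6 + n (j(n) = (n/1 - 5/6) + 14 = (n*1 - 5*⅙) + 14 = (n - ⅚) + 14 = (-⅚ + n) + 14 = 79/6 + n)
1/(786 + j(-30)) = 1/(786 + (79/6 - 30)) = 1/(786 - 101/6) = 1/(4615/6) = 6/4615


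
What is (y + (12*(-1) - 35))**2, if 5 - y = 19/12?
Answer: 273529/144 ≈ 1899.5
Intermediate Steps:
y = 41/12 (y = 5 - 19/12 = 41/12 ≈ 3.4167)
(y + (12*(-1) - 35))**2 = (41/12 + (12*(-1) - 35))**2 = (41/12 + (-12 - 35))**2 = (41/12 - 47)**2 = (-523/12)**2 = 273529/144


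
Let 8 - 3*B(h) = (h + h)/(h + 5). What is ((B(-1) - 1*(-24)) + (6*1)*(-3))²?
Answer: 2809/36 ≈ 78.028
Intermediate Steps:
B(h) = 8/3 - 2*h/(3*(5 + h)) (B(h) = 8/3 - (h + h)/(3*(h + 5)) = 8/3 - 2*h/(3*(5 + h)))
((B(-1) - 1*(-24)) + (6*1)*(-3))² = ((2*(20 + 3*(-1))/(3*(5 - 1)) - 1*(-24)) + (6*1)*(-3))² = (((⅔)*(20 - 3)/4 + 24) + 6*(-3))² = (((⅔)*(¼)*17 + 24) - 18)² = ((17/6 + 24) - 18)² = (161/6 - 18)² = (53/6)² = 2809/36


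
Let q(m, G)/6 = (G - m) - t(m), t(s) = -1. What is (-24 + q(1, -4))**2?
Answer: 2304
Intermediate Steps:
q(m, G) = 6 - 6*m + 6*G (q(m, G) = 6*((G - m) - 1*(-1)) = 6*((G - m) + 1) = 6*(1 + G - m) = 6 - 6*m + 6*G)
(-24 + q(1, -4))**2 = (-24 + (6 - 6*1 + 6*(-4)))**2 = (-24 + (6 - 6 - 24))**2 = (-24 - 24)**2 = (-48)**2 = 2304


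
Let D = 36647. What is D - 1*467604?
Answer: -430957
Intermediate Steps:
D - 1*467604 = 36647 - 1*467604 = 36647 - 467604 = -430957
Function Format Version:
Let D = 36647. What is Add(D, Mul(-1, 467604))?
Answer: -430957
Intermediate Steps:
Add(D, Mul(-1, 467604)) = Add(36647, Mul(-1, 467604)) = Add(36647, -467604) = -430957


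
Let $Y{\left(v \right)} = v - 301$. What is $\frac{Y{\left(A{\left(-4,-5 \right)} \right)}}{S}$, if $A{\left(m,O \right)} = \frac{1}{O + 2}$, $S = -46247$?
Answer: $\frac{904}{138741} \approx 0.0065157$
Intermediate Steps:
$A{\left(m,O \right)} = \frac{1}{2 + O}$
$Y{\left(v \right)} = -301 + v$
$\frac{Y{\left(A{\left(-4,-5 \right)} \right)}}{S} = \frac{-301 + \frac{1}{2 - 5}}{-46247} = \left(-301 + \frac{1}{-3}\right) \left(- \frac{1}{46247}\right) = \left(-301 - \frac{1}{3}\right) \left(- \frac{1}{46247}\right) = \left(- \frac{904}{3}\right) \left(- \frac{1}{46247}\right) = \frac{904}{138741}$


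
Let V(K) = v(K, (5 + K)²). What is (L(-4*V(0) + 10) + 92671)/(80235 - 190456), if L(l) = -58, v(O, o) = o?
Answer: -92613/110221 ≈ -0.84025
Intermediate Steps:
V(K) = (5 + K)²
(L(-4*V(0) + 10) + 92671)/(80235 - 190456) = (-58 + 92671)/(80235 - 190456) = 92613/(-110221) = 92613*(-1/110221) = -92613/110221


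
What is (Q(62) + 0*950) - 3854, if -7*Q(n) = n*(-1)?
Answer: -26916/7 ≈ -3845.1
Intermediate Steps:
Q(n) = n/7 (Q(n) = -n*(-1)/7 = -(-1)*n/7 = n/7)
(Q(62) + 0*950) - 3854 = ((⅐)*62 + 0*950) - 3854 = (62/7 + 0) - 3854 = 62/7 - 3854 = -26916/7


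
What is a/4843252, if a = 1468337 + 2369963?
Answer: 959575/1210813 ≈ 0.79250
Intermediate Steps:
a = 3838300
a/4843252 = 3838300/4843252 = 3838300*(1/4843252) = 959575/1210813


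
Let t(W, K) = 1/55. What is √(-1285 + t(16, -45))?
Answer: I*√3887070/55 ≈ 35.847*I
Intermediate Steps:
t(W, K) = 1/55
√(-1285 + t(16, -45)) = √(-1285 + 1/55) = √(-70674/55) = I*√3887070/55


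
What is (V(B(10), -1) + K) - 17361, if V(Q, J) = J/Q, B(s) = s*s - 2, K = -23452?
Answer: -3999675/98 ≈ -40813.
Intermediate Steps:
B(s) = -2 + s² (B(s) = s² - 2 = -2 + s²)
(V(B(10), -1) + K) - 17361 = (-1/(-2 + 10²) - 23452) - 17361 = (-1/(-2 + 100) - 23452) - 17361 = (-1/98 - 23452) - 17361 = -2298297/98 - 17361 = -3999675/98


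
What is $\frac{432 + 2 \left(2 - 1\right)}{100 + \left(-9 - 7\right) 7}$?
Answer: $- \frac{217}{6} \approx -36.167$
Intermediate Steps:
$\frac{432 + 2 \left(2 - 1\right)}{100 + \left(-9 - 7\right) 7} = \frac{432 + 2 \cdot 1}{100 + \left(-9 - 7\right) 7} = \frac{432 + 2}{100 - 112} = \frac{434}{100 - 112} = \frac{434}{-12} = 434 \left(- \frac{1}{12}\right) = - \frac{217}{6}$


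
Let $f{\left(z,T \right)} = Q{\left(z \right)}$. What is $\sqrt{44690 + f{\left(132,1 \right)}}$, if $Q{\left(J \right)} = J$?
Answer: $\sqrt{44822} \approx 211.71$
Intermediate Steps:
$f{\left(z,T \right)} = z$
$\sqrt{44690 + f{\left(132,1 \right)}} = \sqrt{44690 + 132} = \sqrt{44822}$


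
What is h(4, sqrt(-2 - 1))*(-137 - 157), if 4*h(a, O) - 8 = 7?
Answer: -2205/2 ≈ -1102.5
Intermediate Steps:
h(a, O) = 15/4 (h(a, O) = 2 + (1/4)*7 = 2 + 7/4 = 15/4)
h(4, sqrt(-2 - 1))*(-137 - 157) = 15*(-137 - 157)/4 = (15/4)*(-294) = -2205/2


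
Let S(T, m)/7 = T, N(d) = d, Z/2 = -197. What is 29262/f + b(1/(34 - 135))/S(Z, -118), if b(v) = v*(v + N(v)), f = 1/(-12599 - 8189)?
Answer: -8557043265975625/14067179 ≈ -6.0830e+8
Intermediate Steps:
Z = -394 (Z = 2*(-197) = -394)
f = -1/20788 (f = 1/(-20788) = -1/20788 ≈ -4.8105e-5)
b(v) = 2*v² (b(v) = v*(v + v) = v*(2*v) = 2*v²)
S(T, m) = 7*T
29262/f + b(1/(34 - 135))/S(Z, -118) = 29262/(-1/20788) + (2*(1/(34 - 135))²)/((7*(-394))) = 29262*(-20788) + (2*(1/(-101))²)/(-2758) = -608298456 + (2*(-1/101)²)*(-1/2758) = -608298456 + (2*(1/10201))*(-1/2758) = -608298456 + (2/10201)*(-1/2758) = -608298456 - 1/14067179 = -8557043265975625/14067179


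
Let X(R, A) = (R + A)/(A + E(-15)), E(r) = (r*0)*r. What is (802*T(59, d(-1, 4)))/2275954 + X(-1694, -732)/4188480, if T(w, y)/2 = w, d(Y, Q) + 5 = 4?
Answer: 72539102136341/1744500169215360 ≈ 0.041582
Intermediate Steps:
E(r) = 0 (E(r) = 0*r = 0)
d(Y, Q) = -1 (d(Y, Q) = -5 + 4 = -1)
X(R, A) = (A + R)/A (X(R, A) = (R + A)/(A + 0) = (A + R)/A)
T(w, y) = 2*w
(802*T(59, d(-1, 4)))/2275954 + X(-1694, -732)/4188480 = (802*(2*59))/2275954 + ((-732 - 1694)/(-732))/4188480 = (802*118)*(1/2275954) - 1/732*(-2426)*(1/4188480) = 94636*(1/2275954) + (1213/366)*(1/4188480) = 47318/1137977 + 1213/1532983680 = 72539102136341/1744500169215360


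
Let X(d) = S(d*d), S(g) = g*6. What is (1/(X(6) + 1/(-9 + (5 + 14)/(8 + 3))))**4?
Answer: 40960000/88934190837526321 ≈ 4.6057e-10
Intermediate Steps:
S(g) = 6*g
X(d) = 6*d**2 (X(d) = 6*(d*d) = 6*d**2)
(1/(X(6) + 1/(-9 + (5 + 14)/(8 + 3))))**4 = (1/(6*6**2 + 1/(-9 + (5 + 14)/(8 + 3))))**4 = (1/(6*36 + 1/(-9 + 19/11)))**4 = (1/(216 + 1/(-9 + 19*(1/11))))**4 = (1/(216 + 1/(-9 + 19/11)))**4 = (1/(216 + 1/(-80/11)))**4 = (1/(216 - 11/80))**4 = (1/(17269/80))**4 = (80/17269)**4 = 40960000/88934190837526321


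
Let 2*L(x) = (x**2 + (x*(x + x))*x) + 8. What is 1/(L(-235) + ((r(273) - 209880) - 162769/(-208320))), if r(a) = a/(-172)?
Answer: -8957760/117885369468533 ≈ -7.5987e-8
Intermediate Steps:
r(a) = -a/172 (r(a) = a*(-1/172) = -a/172)
L(x) = 4 + x**3 + x**2/2 (L(x) = ((x**2 + (x*(x + x))*x) + 8)/2 = ((x**2 + (x*(2*x))*x) + 8)/2 = ((x**2 + (2*x**2)*x) + 8)/2 = ((x**2 + 2*x**3) + 8)/2 = (8 + x**2 + 2*x**3)/2 = 4 + x**3 + x**2/2)
1/(L(-235) + ((r(273) - 209880) - 162769/(-208320))) = 1/((4 + (-235)**3 + (1/2)*(-235)**2) + ((-1/172*273 - 209880) - 162769/(-208320))) = 1/((4 - 12977875 + (1/2)*55225) + ((-273/172 - 209880) - 162769*(-1/208320))) = 1/((4 - 12977875 + 55225/2) + (-36099633/172 + 162769/208320)) = 1/(-25900517/2 - 1880061887573/8957760) = 1/(-117885369468533/8957760) = -8957760/117885369468533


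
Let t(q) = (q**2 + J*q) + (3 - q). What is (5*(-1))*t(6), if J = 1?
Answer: -195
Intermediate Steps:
t(q) = 3 + q**2 (t(q) = (q**2 + 1*q) + (3 - q) = (q**2 + q) + (3 - q) = (q + q**2) + (3 - q) = 3 + q**2)
(5*(-1))*t(6) = (5*(-1))*(3 + 6**2) = -5*(3 + 36) = -5*39 = -195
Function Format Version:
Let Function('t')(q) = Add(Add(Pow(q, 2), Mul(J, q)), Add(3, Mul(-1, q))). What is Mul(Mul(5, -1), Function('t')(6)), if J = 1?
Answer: -195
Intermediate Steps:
Function('t')(q) = Add(3, Pow(q, 2)) (Function('t')(q) = Add(Add(Pow(q, 2), Mul(1, q)), Add(3, Mul(-1, q))) = Add(Add(Pow(q, 2), q), Add(3, Mul(-1, q))) = Add(Add(q, Pow(q, 2)), Add(3, Mul(-1, q))) = Add(3, Pow(q, 2)))
Mul(Mul(5, -1), Function('t')(6)) = Mul(Mul(5, -1), Add(3, Pow(6, 2))) = Mul(-5, Add(3, 36)) = Mul(-5, 39) = -195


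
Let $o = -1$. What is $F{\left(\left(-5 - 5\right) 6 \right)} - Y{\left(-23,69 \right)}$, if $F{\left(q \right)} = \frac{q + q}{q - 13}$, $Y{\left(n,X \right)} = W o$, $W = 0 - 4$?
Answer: $- \frac{172}{73} \approx -2.3562$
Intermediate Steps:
$W = -4$ ($W = 0 - 4 = -4$)
$Y{\left(n,X \right)} = 4$ ($Y{\left(n,X \right)} = \left(-4\right) \left(-1\right) = 4$)
$F{\left(q \right)} = \frac{2 q}{-13 + q}$
$F{\left(\left(-5 - 5\right) 6 \right)} - Y{\left(-23,69 \right)} = \frac{2 \left(-5 - 5\right) 6}{-13 + \left(-5 - 5\right) 6} - 4 = \frac{2 \left(\left(-10\right) 6\right)}{-13 - 60} - 4 = 2 \left(-60\right) \frac{1}{-13 - 60} - 4 = 2 \left(-60\right) \frac{1}{-73} - 4 = 2 \left(-60\right) \left(- \frac{1}{73}\right) - 4 = \frac{120}{73} - 4 = - \frac{172}{73}$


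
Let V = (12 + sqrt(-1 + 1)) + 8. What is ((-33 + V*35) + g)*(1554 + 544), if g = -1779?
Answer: -2332976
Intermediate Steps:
V = 20 (V = (12 + sqrt(0)) + 8 = (12 + 0) + 8 = 12 + 8 = 20)
((-33 + V*35) + g)*(1554 + 544) = ((-33 + 20*35) - 1779)*(1554 + 544) = ((-33 + 700) - 1779)*2098 = (667 - 1779)*2098 = -1112*2098 = -2332976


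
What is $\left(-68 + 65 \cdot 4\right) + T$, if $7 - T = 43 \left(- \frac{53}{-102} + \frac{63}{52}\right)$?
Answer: $\frac{330335}{2652} \approx 124.56$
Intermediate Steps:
$T = - \frac{178849}{2652}$ ($T = 7 - 43 \left(- \frac{53}{-102} + \frac{63}{52}\right) = 7 - 43 \left(\left(-53\right) \left(- \frac{1}{102}\right) + 63 \cdot \frac{1}{52}\right) = 7 - 43 \left(\frac{53}{102} + \frac{63}{52}\right) = 7 - 43 \cdot \frac{4591}{2652} = 7 - \frac{197413}{2652} = - \frac{178849}{2652} \approx -67.439$)
$\left(-68 + 65 \cdot 4\right) + T = \left(-68 + 65 \cdot 4\right) - \frac{178849}{2652} = \left(-68 + 260\right) - \frac{178849}{2652} = 192 - \frac{178849}{2652} = \frac{330335}{2652}$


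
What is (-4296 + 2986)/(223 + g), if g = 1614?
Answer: -1310/1837 ≈ -0.71312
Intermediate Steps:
(-4296 + 2986)/(223 + g) = (-4296 + 2986)/(223 + 1614) = -1310/1837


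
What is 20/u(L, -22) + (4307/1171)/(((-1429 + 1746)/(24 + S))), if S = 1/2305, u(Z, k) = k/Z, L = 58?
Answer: -493645695283/9411953485 ≈ -52.449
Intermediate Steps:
S = 1/2305 ≈ 0.00043384
20/u(L, -22) + (4307/1171)/(((-1429 + 1746)/(24 + S))) = 20/((-22/58)) + (4307/1171)/(((-1429 + 1746)/(24 + 1/2305))) = 20/((-22*1/58)) + (4307*(1/1171))/((317/(55321/2305))) = 20/(-11/29) + 4307/(1171*((317*(2305/55321)))) = 20*(-29/11) + 4307/(1171*(730685/55321)) = -580/11 + (4307/1171)*(55321/730685) = -580/11 + 238267547/855632135 = -493645695283/9411953485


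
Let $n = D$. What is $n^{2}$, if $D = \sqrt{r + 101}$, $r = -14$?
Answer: $87$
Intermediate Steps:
$D = \sqrt{87}$ ($D = \sqrt{-14 + 101} = \sqrt{87} \approx 9.3274$)
$n = \sqrt{87} \approx 9.3274$
$n^{2} = \left(\sqrt{87}\right)^{2} = 87$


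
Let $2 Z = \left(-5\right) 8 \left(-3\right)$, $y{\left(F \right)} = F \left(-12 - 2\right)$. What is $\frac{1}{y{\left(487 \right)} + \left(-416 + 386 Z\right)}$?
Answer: $\frac{1}{15926} \approx 6.279 \cdot 10^{-5}$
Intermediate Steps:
$y{\left(F \right)} = - 14 F$ ($y{\left(F \right)} = F \left(-14\right) = - 14 F$)
$Z = 60$ ($Z = \frac{\left(-5\right) 8 \left(-3\right)}{2} = \frac{\left(-40\right) \left(-3\right)}{2} = \frac{1}{2} \cdot 120 = 60$)
$\frac{1}{y{\left(487 \right)} + \left(-416 + 386 Z\right)} = \frac{1}{\left(-14\right) 487 + \left(-416 + 386 \cdot 60\right)} = \frac{1}{-6818 + \left(-416 + 23160\right)} = \frac{1}{-6818 + 22744} = \frac{1}{15926}$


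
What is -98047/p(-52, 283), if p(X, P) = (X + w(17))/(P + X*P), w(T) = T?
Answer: -1415112351/35 ≈ -4.0432e+7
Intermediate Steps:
p(X, P) = (17 + X)/(P + P*X) (p(X, P) = (X + 17)/(P + X*P) = (17 + X)/(P + P*X))
-98047/p(-52, 283) = -98047*283*(1 - 52)/(17 - 52) = -98047/((1/283)*(-35)/(-51)) = -98047/((1/283)*(-1/51)*(-35)) = -98047/35/14433 = -98047*14433/35 = -1415112351/35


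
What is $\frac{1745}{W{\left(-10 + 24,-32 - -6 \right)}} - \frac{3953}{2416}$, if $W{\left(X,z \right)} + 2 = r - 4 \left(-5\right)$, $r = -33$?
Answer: $- \frac{855043}{7248} \approx -117.97$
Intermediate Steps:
$W{\left(X,z \right)} = -15$ ($W{\left(X,z \right)} = -2 - \left(33 + 4 \left(-5\right)\right) = -2 - 13 = -15$)
$\frac{1745}{W{\left(-10 + 24,-32 - -6 \right)}} - \frac{3953}{2416} = \frac{1745}{-15} - \frac{3953}{2416} = 1745 \left(- \frac{1}{15}\right) - \frac{3953}{2416} = - \frac{349}{3} - \frac{3953}{2416} = - \frac{855043}{7248}$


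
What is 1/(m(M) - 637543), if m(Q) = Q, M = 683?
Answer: -1/636860 ≈ -1.5702e-6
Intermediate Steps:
1/(m(M) - 637543) = 1/(683 - 637543) = 1/(-636860) = -1/636860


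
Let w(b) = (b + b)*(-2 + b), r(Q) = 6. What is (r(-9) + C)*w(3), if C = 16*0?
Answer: 36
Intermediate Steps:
w(b) = 2*b*(-2 + b) (w(b) = (2*b)*(-2 + b) = 2*b*(-2 + b))
C = 0
(r(-9) + C)*w(3) = (6 + 0)*(2*3*(-2 + 3)) = 6*(2*3*1) = 6*6 = 36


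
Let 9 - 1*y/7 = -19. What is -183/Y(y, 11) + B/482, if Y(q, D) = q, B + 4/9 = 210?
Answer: -212099/425124 ≈ -0.49891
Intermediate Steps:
B = 1886/9 (B = -4/9 + 210 = 1886/9 ≈ 209.56)
y = 196 (y = 63 - 7*(-19) = 63 + 133 = 196)
-183/Y(y, 11) + B/482 = -183/196 + (1886/9)/482 = -183*1/196 + (1886/9)*(1/482) = -183/196 + 943/2169 = -212099/425124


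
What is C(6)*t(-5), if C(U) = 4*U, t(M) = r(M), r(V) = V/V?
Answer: 24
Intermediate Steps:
r(V) = 1
t(M) = 1
C(6)*t(-5) = (4*6)*1 = 24*1 = 24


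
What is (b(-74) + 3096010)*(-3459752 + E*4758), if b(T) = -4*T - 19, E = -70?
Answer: -11743634489044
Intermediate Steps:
b(T) = -19 - 4*T
(b(-74) + 3096010)*(-3459752 + E*4758) = ((-19 - 4*(-74)) + 3096010)*(-3459752 - 70*4758) = ((-19 + 296) + 3096010)*(-3459752 - 333060) = (277 + 3096010)*(-3792812) = 3096287*(-3792812) = -11743634489044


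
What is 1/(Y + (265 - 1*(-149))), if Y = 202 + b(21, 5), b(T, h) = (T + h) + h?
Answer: 1/647 ≈ 0.0015456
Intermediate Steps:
b(T, h) = T + 2*h
Y = 233 (Y = 202 + (21 + 2*5) = 202 + (21 + 10) = 202 + 31 = 233)
1/(Y + (265 - 1*(-149))) = 1/(233 + (265 - 1*(-149))) = 1/(233 + (265 + 149)) = 1/(233 + 414) = 1/647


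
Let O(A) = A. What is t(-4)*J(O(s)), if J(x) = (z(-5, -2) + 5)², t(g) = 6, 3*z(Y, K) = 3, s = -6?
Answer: 216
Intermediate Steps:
z(Y, K) = 1 (z(Y, K) = (⅓)*3 = 1)
J(x) = 36 (J(x) = (1 + 5)² = 6² = 36)
t(-4)*J(O(s)) = 6*36 = 216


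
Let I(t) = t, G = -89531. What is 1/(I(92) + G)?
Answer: -1/89439 ≈ -1.1181e-5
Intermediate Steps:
1/(I(92) + G) = 1/(92 - 89531) = 1/(-89439) = -1/89439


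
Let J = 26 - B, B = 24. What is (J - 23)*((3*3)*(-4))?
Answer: 756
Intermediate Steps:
J = 2 (J = 26 - 1*24 = 26 - 24 = 2)
(J - 23)*((3*3)*(-4)) = (2 - 23)*((3*3)*(-4)) = -189*(-4) = -21*(-36) = 756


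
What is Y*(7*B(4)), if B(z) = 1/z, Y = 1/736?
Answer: 7/2944 ≈ 0.0023777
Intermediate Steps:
Y = 1/736 ≈ 0.0013587
Y*(7*B(4)) = (7/4)/736 = (7*(¼))/736 = (1/736)*(7/4) = 7/2944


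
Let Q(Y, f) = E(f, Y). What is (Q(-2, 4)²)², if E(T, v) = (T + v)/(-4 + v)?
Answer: 1/81 ≈ 0.012346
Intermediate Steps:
E(T, v) = (T + v)/(-4 + v)
Q(Y, f) = (Y + f)/(-4 + Y) (Q(Y, f) = (f + Y)/(-4 + Y) = (Y + f)/(-4 + Y))
(Q(-2, 4)²)² = (((-2 + 4)/(-4 - 2))²)² = ((2/(-6))²)² = ((-⅙*2)²)² = ((-⅓)²)² = (⅑)² = 1/81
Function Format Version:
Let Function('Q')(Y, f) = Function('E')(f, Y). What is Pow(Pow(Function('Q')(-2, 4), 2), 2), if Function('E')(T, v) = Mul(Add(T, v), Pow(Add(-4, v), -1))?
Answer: Rational(1, 81) ≈ 0.012346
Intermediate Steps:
Function('E')(T, v) = Mul(Pow(Add(-4, v), -1), Add(T, v))
Function('Q')(Y, f) = Mul(Pow(Add(-4, Y), -1), Add(Y, f)) (Function('Q')(Y, f) = Mul(Pow(Add(-4, Y), -1), Add(f, Y)) = Mul(Pow(Add(-4, Y), -1), Add(Y, f)))
Pow(Pow(Function('Q')(-2, 4), 2), 2) = Pow(Pow(Mul(Pow(Add(-4, -2), -1), Add(-2, 4)), 2), 2) = Pow(Pow(Mul(Pow(-6, -1), 2), 2), 2) = Pow(Pow(Mul(Rational(-1, 6), 2), 2), 2) = Pow(Pow(Rational(-1, 3), 2), 2) = Pow(Rational(1, 9), 2) = Rational(1, 81)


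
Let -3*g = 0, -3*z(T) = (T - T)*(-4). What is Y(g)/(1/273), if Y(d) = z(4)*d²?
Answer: 0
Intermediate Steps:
z(T) = 0 (z(T) = -(T - T)*(-4)/3 = -0*(-4) = -⅓*0 = 0)
g = 0 (g = -⅓*0 = 0)
Y(d) = 0 (Y(d) = 0*d² = 0)
Y(g)/(1/273) = 0/1/273 = 0/(1/273) = 273*0 = 0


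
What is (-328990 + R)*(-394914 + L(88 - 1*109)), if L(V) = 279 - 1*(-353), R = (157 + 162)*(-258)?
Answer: 162165032344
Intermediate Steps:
R = -82302 (R = 319*(-258) = -82302)
L(V) = 632 (L(V) = 279 + 353 = 632)
(-328990 + R)*(-394914 + L(88 - 1*109)) = (-328990 - 82302)*(-394914 + 632) = -411292*(-394282) = 162165032344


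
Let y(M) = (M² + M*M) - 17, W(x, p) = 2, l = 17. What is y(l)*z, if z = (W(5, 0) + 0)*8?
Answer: 8976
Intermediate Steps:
y(M) = -17 + 2*M² (y(M) = (M² + M²) - 17 = 2*M² - 17 = -17 + 2*M²)
z = 16 (z = (2 + 0)*8 = 2*8 = 16)
y(l)*z = (-17 + 2*17²)*16 = (-17 + 2*289)*16 = (-17 + 578)*16 = 561*16 = 8976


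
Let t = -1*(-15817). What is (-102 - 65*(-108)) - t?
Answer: -8899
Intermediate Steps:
t = 15817
(-102 - 65*(-108)) - t = (-102 - 65*(-108)) - 1*15817 = (-102 + 7020) - 15817 = 6918 - 15817 = -8899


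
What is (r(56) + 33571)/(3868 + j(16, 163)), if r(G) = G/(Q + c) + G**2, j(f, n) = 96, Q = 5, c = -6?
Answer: 36651/3964 ≈ 9.2460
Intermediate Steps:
r(G) = G**2 - G (r(G) = G/(5 - 6) + G**2 = G/(-1) + G**2 = G*(-1) + G**2 = -G + G**2 = G**2 - G)
(r(56) + 33571)/(3868 + j(16, 163)) = (56*(-1 + 56) + 33571)/(3868 + 96) = (56*55 + 33571)/3964 = (3080 + 33571)*(1/3964) = 36651*(1/3964) = 36651/3964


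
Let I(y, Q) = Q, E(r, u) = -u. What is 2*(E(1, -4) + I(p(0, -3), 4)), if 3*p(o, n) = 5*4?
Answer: 16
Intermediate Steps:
p(o, n) = 20/3 (p(o, n) = (5*4)/3 = (1/3)*20 = 20/3)
2*(E(1, -4) + I(p(0, -3), 4)) = 2*(-1*(-4) + 4) = 2*(4 + 4) = 2*8 = 16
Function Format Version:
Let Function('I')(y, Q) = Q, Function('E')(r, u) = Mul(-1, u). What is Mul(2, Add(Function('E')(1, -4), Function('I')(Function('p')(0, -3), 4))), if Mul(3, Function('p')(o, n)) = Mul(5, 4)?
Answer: 16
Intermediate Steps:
Function('p')(o, n) = Rational(20, 3) (Function('p')(o, n) = Mul(Rational(1, 3), Mul(5, 4)) = Mul(Rational(1, 3), 20) = Rational(20, 3))
Mul(2, Add(Function('E')(1, -4), Function('I')(Function('p')(0, -3), 4))) = Mul(2, Add(Mul(-1, -4), 4)) = Mul(2, Add(4, 4)) = Mul(2, 8) = 16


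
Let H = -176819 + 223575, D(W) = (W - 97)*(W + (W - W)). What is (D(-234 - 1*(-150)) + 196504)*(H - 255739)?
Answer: -44243372964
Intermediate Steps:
D(W) = W*(-97 + W) (D(W) = (-97 + W)*(W + 0) = (-97 + W)*W = W*(-97 + W))
H = 46756
(D(-234 - 1*(-150)) + 196504)*(H - 255739) = ((-234 - 1*(-150))*(-97 + (-234 - 1*(-150))) + 196504)*(46756 - 255739) = ((-234 + 150)*(-97 + (-234 + 150)) + 196504)*(-208983) = (-84*(-97 - 84) + 196504)*(-208983) = (-84*(-181) + 196504)*(-208983) = (15204 + 196504)*(-208983) = 211708*(-208983) = -44243372964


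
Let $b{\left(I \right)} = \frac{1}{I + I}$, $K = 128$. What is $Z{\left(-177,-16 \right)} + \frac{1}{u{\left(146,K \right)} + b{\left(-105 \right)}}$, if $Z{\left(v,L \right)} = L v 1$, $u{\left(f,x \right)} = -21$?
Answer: $\frac{12491742}{4411} \approx 2832.0$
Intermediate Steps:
$Z{\left(v,L \right)} = L v$
$b{\left(I \right)} = \frac{1}{2 I}$
$Z{\left(-177,-16 \right)} + \frac{1}{u{\left(146,K \right)} + b{\left(-105 \right)}} = \left(-16\right) \left(-177\right) + \frac{1}{-21 + \frac{1}{2 \left(-105\right)}} = 2832 + \frac{1}{-21 + \frac{1}{2} \left(- \frac{1}{105}\right)} = 2832 + \frac{1}{-21 - \frac{1}{210}} = 2832 + \frac{1}{- \frac{4411}{210}} = 2832 - \frac{210}{4411} = \frac{12491742}{4411}$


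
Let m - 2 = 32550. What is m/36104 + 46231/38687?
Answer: 366057906/174594431 ≈ 2.0966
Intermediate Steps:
m = 32552 (m = 2 + 32550 = 32552)
m/36104 + 46231/38687 = 32552/36104 + 46231/38687 = 32552*(1/36104) + 46231*(1/38687) = 4069/4513 + 46231/38687 = 366057906/174594431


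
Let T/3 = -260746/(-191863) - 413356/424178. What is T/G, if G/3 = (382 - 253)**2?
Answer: 15647497280/677156101300287 ≈ 2.3108e-5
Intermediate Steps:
T = 46942491840/40692031807 (T = 3*(-260746/(-191863) - 413356/424178) = 3*(-260746*(-1/191863) - 413356*1/424178) = 3*(260746/191863 - 206678/212089) = 3*(15647497280/40692031807) = 46942491840/40692031807 ≈ 1.1536)
G = 49923 (G = 3*(382 - 253)**2 = 3*129**2 = 3*16641 = 49923)
T/G = (46942491840/40692031807)/49923 = (46942491840/40692031807)*(1/49923) = 15647497280/677156101300287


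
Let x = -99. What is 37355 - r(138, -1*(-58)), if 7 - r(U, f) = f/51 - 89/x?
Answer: 62860111/1683 ≈ 37350.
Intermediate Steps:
r(U, f) = 604/99 - f/51 (r(U, f) = 7 - (f/51 - 89/(-99)) = 7 - (f*(1/51) - 89*(-1/99)) = 7 - (f/51 + 89/99) = 7 - (89/99 + f/51) = 7 + (-89/99 - f/51) = 604/99 - f/51)
37355 - r(138, -1*(-58)) = 37355 - (604/99 - (-1)*(-58)/51) = 37355 - (604/99 - 1/51*58) = 37355 - (604/99 - 58/51) = 37355 - 1*8354/1683 = 37355 - 8354/1683 = 62860111/1683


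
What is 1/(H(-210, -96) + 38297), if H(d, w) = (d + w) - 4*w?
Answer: 1/38375 ≈ 2.6059e-5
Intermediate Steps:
H(d, w) = d - 3*w
1/(H(-210, -96) + 38297) = 1/((-210 - 3*(-96)) + 38297) = 1/((-210 + 288) + 38297) = 1/(78 + 38297) = 1/38375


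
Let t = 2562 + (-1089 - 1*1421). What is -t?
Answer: -52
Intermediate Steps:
t = 52 (t = 2562 + (-1089 - 1421) = 2562 - 2510 = 52)
-t = -1*52 = -52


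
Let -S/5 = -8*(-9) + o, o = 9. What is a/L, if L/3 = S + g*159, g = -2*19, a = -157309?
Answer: 157309/19341 ≈ 8.1335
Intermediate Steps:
g = -38
S = -405 (S = -5*(-8*(-9) + 9) = -5*(72 + 9) = -5*81 = -405)
L = -19341 (L = 3*(-405 - 38*159) = 3*(-405 - 6042) = 3*(-6447) = -19341)
a/L = -157309/(-19341) = -157309*(-1/19341) = 157309/19341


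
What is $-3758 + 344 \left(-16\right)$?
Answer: $-9262$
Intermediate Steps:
$-3758 + 344 \left(-16\right) = -3758 - 5504 = -9262$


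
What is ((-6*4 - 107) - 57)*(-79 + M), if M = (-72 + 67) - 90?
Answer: 32712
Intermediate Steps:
M = -95 (M = -5 - 90 = -95)
((-6*4 - 107) - 57)*(-79 + M) = ((-6*4 - 107) - 57)*(-79 - 95) = ((-24 - 107) - 57)*(-174) = (-131 - 57)*(-174) = -188*(-174) = 32712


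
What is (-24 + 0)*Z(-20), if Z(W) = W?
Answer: 480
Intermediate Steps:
(-24 + 0)*Z(-20) = (-24 + 0)*(-20) = -24*(-20) = 480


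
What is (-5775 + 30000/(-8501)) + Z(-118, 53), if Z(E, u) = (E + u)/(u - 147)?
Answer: -4617035285/799094 ≈ -5777.8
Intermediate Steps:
Z(E, u) = (E + u)/(-147 + u)
(-5775 + 30000/(-8501)) + Z(-118, 53) = (-5775 + 30000/(-8501)) + (-118 + 53)/(-147 + 53) = (-5775 + 30000*(-1/8501)) - 65/(-94) = (-5775 - 30000/8501) - 1/94*(-65) = -49123275/8501 + 65/94 = -4617035285/799094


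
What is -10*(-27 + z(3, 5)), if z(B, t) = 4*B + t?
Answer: 100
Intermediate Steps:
z(B, t) = t + 4*B
-10*(-27 + z(3, 5)) = -10*(-27 + (5 + 4*3)) = -10*(-27 + (5 + 12)) = -10*(-27 + 17) = -10*(-10) = 100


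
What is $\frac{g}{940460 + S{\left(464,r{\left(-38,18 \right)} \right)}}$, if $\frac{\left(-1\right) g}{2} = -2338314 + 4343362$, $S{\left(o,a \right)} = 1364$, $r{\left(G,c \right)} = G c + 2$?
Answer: $- \frac{250631}{58864} \approx -4.2578$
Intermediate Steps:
$r{\left(G,c \right)} = 2 + G c$
$g = -4010096$ ($g = - 2 \left(-2338314 + 4343362\right) = \left(-2\right) 2005048 = -4010096$)
$\frac{g}{940460 + S{\left(464,r{\left(-38,18 \right)} \right)}} = - \frac{4010096}{940460 + 1364} = - \frac{4010096}{941824} = \left(-4010096\right) \frac{1}{941824} = - \frac{250631}{58864}$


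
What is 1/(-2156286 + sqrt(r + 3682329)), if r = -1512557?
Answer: -98013/211343961092 - sqrt(4483)/211343961092 ≈ -4.6408e-7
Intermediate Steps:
1/(-2156286 + sqrt(r + 3682329)) = 1/(-2156286 + sqrt(-1512557 + 3682329)) = 1/(-2156286 + sqrt(2169772)) = 1/(-2156286 + 22*sqrt(4483))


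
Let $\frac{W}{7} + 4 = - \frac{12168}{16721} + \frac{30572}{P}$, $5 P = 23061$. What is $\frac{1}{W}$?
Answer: $\frac{385602981}{5130677216} \approx 0.075156$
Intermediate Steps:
$P = \frac{23061}{5}$ ($P = \frac{1}{5} \cdot 23061 = \frac{23061}{5} \approx 4612.2$)
$W = \frac{5130677216}{385602981}$ ($W = -28 + 7 \left(- \frac{12168}{16721} + \frac{30572}{\frac{23061}{5}}\right) = -28 + 7 \left(\left(-12168\right) \frac{1}{16721} + 30572 \cdot \frac{5}{23061}\right) = -28 + 7 \left(- \frac{12168}{16721} + \frac{152860}{23061}\right) = -28 + 7 \cdot \frac{2275365812}{385602981} = -28 + \frac{15927560684}{385602981} = \frac{5130677216}{385602981} \approx 13.306$)
$\frac{1}{W} = \frac{1}{\frac{5130677216}{385602981}} = \frac{385602981}{5130677216}$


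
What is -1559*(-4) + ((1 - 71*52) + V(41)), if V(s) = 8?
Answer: 2553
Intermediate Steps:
-1559*(-4) + ((1 - 71*52) + V(41)) = -1559*(-4) + ((1 - 71*52) + 8) = 6236 + ((1 - 3692) + 8) = 6236 + (-3691 + 8) = 6236 - 3683 = 2553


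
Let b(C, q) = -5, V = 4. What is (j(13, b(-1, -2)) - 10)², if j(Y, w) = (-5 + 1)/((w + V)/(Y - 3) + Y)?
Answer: 1768900/16641 ≈ 106.30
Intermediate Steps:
j(Y, w) = -4/(Y + (4 + w)/(-3 + Y)) (j(Y, w) = (-5 + 1)/((w + 4)/(Y - 3) + Y) = -4/((4 + w)/(-3 + Y) + Y) = -4/(Y + (4 + w)/(-3 + Y)))
(j(13, b(-1, -2)) - 10)² = (4*(3 - 1*13)/(4 - 5 + 13² - 3*13) - 10)² = (4*(3 - 13)/(4 - 5 + 169 - 39) - 10)² = (4*(-10)/129 - 10)² = (4*(1/129)*(-10) - 10)² = (-40/129 - 10)² = (-1330/129)² = 1768900/16641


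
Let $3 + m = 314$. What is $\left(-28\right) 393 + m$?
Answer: $-10693$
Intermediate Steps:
$m = 311$ ($m = -3 + 314 = 311$)
$\left(-28\right) 393 + m = \left(-28\right) 393 + 311 = -11004 + 311 = -10693$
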